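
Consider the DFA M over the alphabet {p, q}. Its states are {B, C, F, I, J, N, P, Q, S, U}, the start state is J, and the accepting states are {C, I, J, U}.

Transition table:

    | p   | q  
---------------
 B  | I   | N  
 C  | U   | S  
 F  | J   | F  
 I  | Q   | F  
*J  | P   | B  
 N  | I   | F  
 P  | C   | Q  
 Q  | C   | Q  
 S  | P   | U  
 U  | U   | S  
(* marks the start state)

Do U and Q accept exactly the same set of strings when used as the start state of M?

Initial partition by acceptance: {C,I,J,U} | {B,F,N,P,Q,S}.
Split {C,I,J,U} by δ(·,p) → {I,J} and {C,U}.
Refine {B,F,N,P,Q,S} on symbol p: members go to different blocks, giving {B,F,N} and {P,Q} and {S}.
The partition is now stable with 5 blocks: {I,J} | {B,F,N} | {C,U} | {P,Q} | {S}.
U and Q end up in different blocks, so they are distinguishable. For instance, the string 'ε' is accepted from only U.

No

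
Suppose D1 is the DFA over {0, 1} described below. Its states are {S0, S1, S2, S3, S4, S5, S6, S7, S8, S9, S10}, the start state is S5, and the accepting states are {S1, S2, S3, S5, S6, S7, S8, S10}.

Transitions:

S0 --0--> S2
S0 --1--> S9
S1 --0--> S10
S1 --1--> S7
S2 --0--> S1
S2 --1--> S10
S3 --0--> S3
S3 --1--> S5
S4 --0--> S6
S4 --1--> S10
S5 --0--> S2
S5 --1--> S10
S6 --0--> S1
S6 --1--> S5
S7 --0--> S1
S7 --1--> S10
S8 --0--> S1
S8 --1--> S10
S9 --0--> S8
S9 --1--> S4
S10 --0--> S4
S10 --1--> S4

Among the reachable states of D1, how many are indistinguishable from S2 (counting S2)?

First remove the unreachable states {S0,S3,S8,S9}; 7 states remain.
Initial partition by acceptance: {S1,S2,S5,S6,S7,S10} | {S4}.
Split {S1,S2,S5,S6,S7,S10} by δ(·,0) → {S1,S2,S5,S6,S7} and {S10}.
Refine {S1,S2,S5,S6,S7} on symbol 0: members go to different blocks, giving {S2,S5,S6,S7} and {S1}.
On input 0, block {S2,S5,S6,S7} splits into {S2,S6,S7} and {S5}.
Refine {S2,S6,S7} on symbol 1: members go to different blocks, giving {S2,S7} and {S6}.
No further refinement is possible. Final partition (6 blocks): {S2,S7} | {S4} | {S10} | {S1} | {S5} | {S6}.
State S2 belongs to the block {S2,S7}, which has 2 states.

2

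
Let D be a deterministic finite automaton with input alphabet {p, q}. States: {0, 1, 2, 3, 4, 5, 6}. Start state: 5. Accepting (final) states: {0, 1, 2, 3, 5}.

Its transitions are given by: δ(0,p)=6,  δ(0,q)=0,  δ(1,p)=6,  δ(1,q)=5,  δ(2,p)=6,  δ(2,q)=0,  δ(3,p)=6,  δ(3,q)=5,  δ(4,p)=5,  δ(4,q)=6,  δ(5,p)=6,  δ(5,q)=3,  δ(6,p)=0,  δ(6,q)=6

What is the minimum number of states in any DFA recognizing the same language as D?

2

First remove the unreachable states {1,2,4}; 4 states remain.
Initial partition by acceptance: {0,3,5} | {6}.
Stable partition: {0,3,5} | {6} — 2 equivalence classes.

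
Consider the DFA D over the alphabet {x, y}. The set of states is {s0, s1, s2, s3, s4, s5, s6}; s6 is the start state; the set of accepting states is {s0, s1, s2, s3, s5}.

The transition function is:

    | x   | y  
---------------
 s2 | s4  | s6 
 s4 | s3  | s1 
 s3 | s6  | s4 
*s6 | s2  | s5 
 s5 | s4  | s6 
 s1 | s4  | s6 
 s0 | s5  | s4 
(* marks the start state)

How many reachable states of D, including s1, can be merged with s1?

4

States {s0} cannot be reached from the start state, so discard them.
Initial partition by acceptance: {s1,s2,s3,s5} | {s4,s6}.
The partition is now stable with 2 blocks: {s1,s2,s3,s5} | {s4,s6}.
State s1 belongs to the block {s1,s2,s3,s5}, which has 4 states.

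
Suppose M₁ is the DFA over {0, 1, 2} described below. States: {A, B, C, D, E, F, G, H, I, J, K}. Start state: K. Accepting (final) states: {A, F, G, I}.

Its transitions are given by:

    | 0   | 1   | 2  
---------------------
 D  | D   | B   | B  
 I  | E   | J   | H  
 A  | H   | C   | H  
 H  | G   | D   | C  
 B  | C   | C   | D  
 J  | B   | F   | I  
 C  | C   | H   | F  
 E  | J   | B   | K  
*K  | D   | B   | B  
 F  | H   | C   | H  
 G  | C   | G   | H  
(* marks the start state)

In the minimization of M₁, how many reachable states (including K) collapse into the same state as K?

Reachable states from the start: {B,C,D,F,G,H,K}. Unreachable: {A,E,I,J} — drop them.
Initial partition by acceptance: {F,G} | {B,C,D,H,K}.
Split {F,G} by δ(·,1) → {F} and {G}.
On input 0, block {B,C,D,H,K} splits into {B,C,D,K} and {H}.
Refine {B,C,D,K} on symbol 1: members go to different blocks, giving {B,D,K} and {C}.
On input 0, block {B,D,K} splits into {D,K} and {B}.
Stable partition: {F} | {D,K} | {G} | {H} | {C} | {B} — 6 equivalence classes.
State K belongs to the block {D,K}, which has 2 states.

2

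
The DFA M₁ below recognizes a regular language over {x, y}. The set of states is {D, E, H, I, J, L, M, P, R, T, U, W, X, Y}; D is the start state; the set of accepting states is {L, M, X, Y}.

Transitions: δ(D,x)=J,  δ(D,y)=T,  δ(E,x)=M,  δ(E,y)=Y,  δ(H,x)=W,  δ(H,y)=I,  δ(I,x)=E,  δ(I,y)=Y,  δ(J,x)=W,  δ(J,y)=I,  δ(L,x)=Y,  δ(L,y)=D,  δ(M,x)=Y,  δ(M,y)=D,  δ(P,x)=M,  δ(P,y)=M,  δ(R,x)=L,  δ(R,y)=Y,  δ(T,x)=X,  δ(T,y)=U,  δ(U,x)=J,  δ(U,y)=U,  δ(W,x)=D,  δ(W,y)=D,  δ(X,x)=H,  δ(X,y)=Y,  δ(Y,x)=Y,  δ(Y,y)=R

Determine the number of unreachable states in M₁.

BFS from D reaches {D, E, H, I, J, L, M, R, T, U, W, X, Y}; the 1 state(s) P are never visited.

1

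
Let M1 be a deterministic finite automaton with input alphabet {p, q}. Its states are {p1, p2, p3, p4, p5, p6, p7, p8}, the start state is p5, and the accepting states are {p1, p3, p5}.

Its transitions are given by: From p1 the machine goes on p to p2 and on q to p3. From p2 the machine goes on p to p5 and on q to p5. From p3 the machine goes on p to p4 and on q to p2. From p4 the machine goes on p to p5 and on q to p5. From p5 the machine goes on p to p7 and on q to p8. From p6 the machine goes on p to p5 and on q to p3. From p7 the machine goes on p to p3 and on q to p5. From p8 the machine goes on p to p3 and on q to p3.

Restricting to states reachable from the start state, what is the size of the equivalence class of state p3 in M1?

First remove the unreachable states {p1,p6}; 6 states remain.
Initial partition by acceptance: {p3,p5} | {p2,p4,p7,p8}.
No further refinement is possible. Final partition (2 blocks): {p3,p5} | {p2,p4,p7,p8}.
The equivalence class containing p3 is {p3,p5}, of size 2.

2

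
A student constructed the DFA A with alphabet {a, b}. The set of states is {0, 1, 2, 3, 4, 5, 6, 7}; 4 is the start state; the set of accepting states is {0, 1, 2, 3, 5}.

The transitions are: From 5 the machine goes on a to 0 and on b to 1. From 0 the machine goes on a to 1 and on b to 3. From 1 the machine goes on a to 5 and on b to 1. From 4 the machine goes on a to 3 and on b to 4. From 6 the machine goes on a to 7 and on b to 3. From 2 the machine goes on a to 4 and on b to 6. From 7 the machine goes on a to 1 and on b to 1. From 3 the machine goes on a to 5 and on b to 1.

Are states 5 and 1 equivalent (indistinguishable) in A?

Yes

Reachable states from the start: {0,1,3,4,5}. Unreachable: {2,6,7} — drop them.
P0 = {0,1,3,5} | {4}.
No further refinement is possible. Final partition (2 blocks): {0,1,3,5} | {4}.
5 and 1 lie in the same block of the stable partition, so they are equivalent — no string distinguishes them.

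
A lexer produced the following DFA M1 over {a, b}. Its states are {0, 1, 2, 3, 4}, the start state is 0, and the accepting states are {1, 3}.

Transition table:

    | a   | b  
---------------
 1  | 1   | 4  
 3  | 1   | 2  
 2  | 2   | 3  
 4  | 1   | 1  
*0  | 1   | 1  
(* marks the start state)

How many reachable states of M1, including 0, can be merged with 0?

2

States {2,3} cannot be reached from the start state, so discard them.
Start with accepting vs non-accepting: {1} | {0,4}.
The partition is now stable with 2 blocks: {1} | {0,4}.
The equivalence class containing 0 is {0,4}, of size 2.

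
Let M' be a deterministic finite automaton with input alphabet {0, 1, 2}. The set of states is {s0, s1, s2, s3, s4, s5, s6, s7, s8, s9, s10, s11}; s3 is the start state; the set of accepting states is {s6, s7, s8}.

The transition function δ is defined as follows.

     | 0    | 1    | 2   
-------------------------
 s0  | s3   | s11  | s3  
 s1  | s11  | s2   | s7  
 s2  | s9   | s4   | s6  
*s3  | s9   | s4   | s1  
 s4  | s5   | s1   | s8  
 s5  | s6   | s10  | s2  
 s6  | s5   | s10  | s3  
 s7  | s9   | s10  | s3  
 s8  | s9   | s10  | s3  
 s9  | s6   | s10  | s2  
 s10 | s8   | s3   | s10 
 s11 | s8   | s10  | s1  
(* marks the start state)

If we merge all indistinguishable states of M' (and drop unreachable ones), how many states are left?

States {s0} cannot be reached from the start state, so discard them.
Initial partition by acceptance: {s6,s7,s8} | {s1,s2,s3,s4,s5,s9,s10,s11}.
On input 0, block {s1,s2,s3,s4,s5,s9,s10,s11} splits into {s1,s2,s3,s4} and {s5,s9,s10,s11}.
Refine {s1,s2,s3,s4} on symbol 2: members go to different blocks, giving {s1,s2,s4} and {s3}.
Refine {s5,s9,s10,s11} on symbol 1: members go to different blocks, giving {s5,s9,s11} and {s10}.
The partition is now stable with 5 blocks: {s6,s7,s8} | {s1,s2,s4} | {s5,s9,s11} | {s3} | {s10}.

5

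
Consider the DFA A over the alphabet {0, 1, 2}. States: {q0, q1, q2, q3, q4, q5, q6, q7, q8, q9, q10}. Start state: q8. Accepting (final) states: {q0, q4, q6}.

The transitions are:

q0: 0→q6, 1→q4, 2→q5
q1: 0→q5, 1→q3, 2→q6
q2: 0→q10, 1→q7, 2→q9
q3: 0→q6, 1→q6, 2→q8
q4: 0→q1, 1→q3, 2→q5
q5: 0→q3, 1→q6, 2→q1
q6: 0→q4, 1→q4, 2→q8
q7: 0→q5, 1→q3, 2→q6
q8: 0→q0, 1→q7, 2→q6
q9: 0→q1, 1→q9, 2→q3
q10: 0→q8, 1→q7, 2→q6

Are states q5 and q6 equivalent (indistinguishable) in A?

Reachable states from the start: {q0,q1,q3,q4,q5,q6,q7,q8}. Unreachable: {q2,q9,q10} — drop them.
Initial partition by acceptance: {q0,q4,q6} | {q1,q3,q5,q7,q8}.
On input 0, block {q0,q4,q6} splits into {q0,q6} and {q4}.
Refine {q0,q6} on symbol 0: members go to different blocks, giving {q0} and {q6}.
Refine {q1,q3,q5,q7,q8} on symbol 0: members go to different blocks, giving {q1,q5,q7} and {q3} and {q8}.
Refine {q1,q5,q7} on symbol 0: members go to different blocks, giving {q1,q7} and {q5}.
No further refinement is possible. Final partition (7 blocks): {q0} | {q1,q7} | {q4} | {q6} | {q3} | {q8} | {q5}.
q5 and q6 end up in different blocks, so they are distinguishable. For instance, the string 'ε' is accepted from only q6.

No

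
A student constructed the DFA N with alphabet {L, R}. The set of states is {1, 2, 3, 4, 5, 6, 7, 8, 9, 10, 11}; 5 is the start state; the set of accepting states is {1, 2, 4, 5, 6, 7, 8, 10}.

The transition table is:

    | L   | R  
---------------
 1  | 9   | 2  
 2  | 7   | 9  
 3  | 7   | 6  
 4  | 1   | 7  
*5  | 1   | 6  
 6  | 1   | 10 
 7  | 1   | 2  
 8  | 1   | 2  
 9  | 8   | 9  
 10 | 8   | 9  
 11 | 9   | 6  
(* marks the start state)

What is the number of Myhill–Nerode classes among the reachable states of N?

5

Reachable states from the start: {1,2,5,6,7,8,9,10}. Unreachable: {3,4,11} — drop them.
P0 = {1,2,5,6,7,8,10} | {9}.
On input L, block {1,2,5,6,7,8,10} splits into {2,5,6,7,8,10} and {1}.
Split {2,5,6,7,8,10} by δ(·,L) → {5,6,7,8} and {2,10}.
Split {5,6,7,8} by δ(·,R) → {6,7,8} and {5}.
The partition is now stable with 5 blocks: {6,7,8} | {9} | {1} | {2,10} | {5}.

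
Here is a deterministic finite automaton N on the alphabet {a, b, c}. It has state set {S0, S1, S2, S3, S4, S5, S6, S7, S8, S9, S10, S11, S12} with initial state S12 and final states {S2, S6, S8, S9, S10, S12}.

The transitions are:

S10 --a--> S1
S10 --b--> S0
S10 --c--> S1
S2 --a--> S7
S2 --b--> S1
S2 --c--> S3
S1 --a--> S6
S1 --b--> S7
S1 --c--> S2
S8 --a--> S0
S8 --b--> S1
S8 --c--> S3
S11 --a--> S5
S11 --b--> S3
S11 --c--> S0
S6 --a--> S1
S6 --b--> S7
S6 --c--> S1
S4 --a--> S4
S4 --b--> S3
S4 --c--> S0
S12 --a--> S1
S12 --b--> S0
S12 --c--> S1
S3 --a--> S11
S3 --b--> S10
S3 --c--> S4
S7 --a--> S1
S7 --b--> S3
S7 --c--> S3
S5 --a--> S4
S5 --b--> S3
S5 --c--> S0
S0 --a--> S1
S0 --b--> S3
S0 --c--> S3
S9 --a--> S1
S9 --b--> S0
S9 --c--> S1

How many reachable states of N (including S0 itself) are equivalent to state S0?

2

First remove the unreachable states {S8,S9}; 11 states remain.
P0 = {S2,S6,S10,S12} | {S0,S1,S3,S4,S5,S7,S11}.
Refine {S0,S1,S3,S4,S5,S7,S11} on symbol a: members go to different blocks, giving {S0,S3,S4,S5,S7,S11} and {S1}.
Refine {S2,S6,S10,S12} on symbol a: members go to different blocks, giving {S6,S10,S12} and {S2}.
Split {S0,S3,S4,S5,S7,S11} by δ(·,a) → {S3,S4,S5,S11} and {S0,S7}.
Split {S3,S4,S5,S11} by δ(·,b) → {S4,S5,S11} and {S3}.
The partition is now stable with 6 blocks: {S6,S10,S12} | {S4,S5,S11} | {S1} | {S2} | {S0,S7} | {S3}.
State S0 belongs to the block {S0,S7}, which has 2 states.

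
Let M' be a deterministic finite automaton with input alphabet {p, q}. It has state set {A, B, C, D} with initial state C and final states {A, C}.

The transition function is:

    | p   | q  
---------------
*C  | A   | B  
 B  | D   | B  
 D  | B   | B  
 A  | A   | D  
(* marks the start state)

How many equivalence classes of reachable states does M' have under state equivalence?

2

All states are reachable from the start state.
P0 = {A,C} | {B,D}.
The partition is now stable with 2 blocks: {A,C} | {B,D}.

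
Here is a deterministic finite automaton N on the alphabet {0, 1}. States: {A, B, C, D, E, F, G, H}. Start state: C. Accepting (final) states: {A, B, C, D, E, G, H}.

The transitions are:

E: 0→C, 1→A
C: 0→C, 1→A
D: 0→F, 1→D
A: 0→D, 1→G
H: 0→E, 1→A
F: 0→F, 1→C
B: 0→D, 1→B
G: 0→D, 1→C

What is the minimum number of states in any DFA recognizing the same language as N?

First remove the unreachable states {B,E,H}; 5 states remain.
P0 = {A,C,D,G} | {F}.
On input 0, block {A,C,D,G} splits into {A,C,G} and {D}.
Refine {A,C,G} on symbol 0: members go to different blocks, giving {A,G} and {C}.
On input 1, block {A,G} splits into {A} and {G}.
The partition is now stable with 5 blocks: {A} | {F} | {D} | {C} | {G}.

5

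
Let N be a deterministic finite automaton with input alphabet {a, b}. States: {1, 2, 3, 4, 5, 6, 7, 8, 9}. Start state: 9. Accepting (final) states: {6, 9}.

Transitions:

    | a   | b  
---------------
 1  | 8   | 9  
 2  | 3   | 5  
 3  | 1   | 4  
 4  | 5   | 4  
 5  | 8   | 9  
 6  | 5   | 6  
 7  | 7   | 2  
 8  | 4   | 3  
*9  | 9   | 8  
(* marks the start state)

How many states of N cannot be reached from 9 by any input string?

No path from 9 leads to 2, 6, 7; the other 6 states are all reachable.

3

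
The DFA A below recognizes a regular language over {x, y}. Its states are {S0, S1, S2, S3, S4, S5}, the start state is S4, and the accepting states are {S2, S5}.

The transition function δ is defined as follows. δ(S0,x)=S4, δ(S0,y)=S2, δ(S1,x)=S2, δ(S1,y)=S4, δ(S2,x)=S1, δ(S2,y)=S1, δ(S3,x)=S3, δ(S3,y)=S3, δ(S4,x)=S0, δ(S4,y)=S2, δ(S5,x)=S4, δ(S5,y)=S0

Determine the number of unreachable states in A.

2

Starting at S4 and following transitions, the reachable set is {S0, S1, S2, S4}. That leaves S3, S5 unreachable — 2 in total.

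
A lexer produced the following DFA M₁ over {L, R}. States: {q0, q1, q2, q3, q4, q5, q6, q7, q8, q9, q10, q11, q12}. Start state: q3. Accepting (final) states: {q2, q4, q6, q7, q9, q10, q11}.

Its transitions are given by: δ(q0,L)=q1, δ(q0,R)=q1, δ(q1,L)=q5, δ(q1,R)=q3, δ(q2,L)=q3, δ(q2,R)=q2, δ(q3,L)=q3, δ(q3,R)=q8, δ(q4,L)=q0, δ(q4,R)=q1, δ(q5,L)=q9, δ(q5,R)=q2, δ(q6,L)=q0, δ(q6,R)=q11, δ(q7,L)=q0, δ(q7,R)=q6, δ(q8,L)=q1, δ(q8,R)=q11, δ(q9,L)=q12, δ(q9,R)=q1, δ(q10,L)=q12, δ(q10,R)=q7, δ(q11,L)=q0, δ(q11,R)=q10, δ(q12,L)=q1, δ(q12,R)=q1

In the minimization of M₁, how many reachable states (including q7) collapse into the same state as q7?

Reachable states from the start: {q0,q1,q2,q3,q5,q6,q7,q8,q9,q10,q11,q12}. Unreachable: {q4} — drop them.
P0 = {q2,q6,q7,q9,q10,q11} | {q0,q1,q3,q5,q8,q12}.
On input R, block {q2,q6,q7,q9,q10,q11} splits into {q2,q6,q7,q10,q11} and {q9}.
Refine {q0,q1,q3,q5,q8,q12} on symbol L: members go to different blocks, giving {q0,q1,q3,q8,q12} and {q5}.
Split {q0,q1,q3,q8,q12} by δ(·,L) → {q0,q3,q8,q12} and {q1}.
On input L, block {q0,q3,q8,q12} splits into {q0,q8,q12} and {q3}.
Split {q2,q6,q7,q10,q11} by δ(·,L) → {q6,q7,q10,q11} and {q2}.
Split {q0,q8,q12} by δ(·,R) → {q0,q12} and {q8}.
No further refinement is possible. Final partition (8 blocks): {q6,q7,q10,q11} | {q0,q12} | {q9} | {q5} | {q1} | {q3} | {q2} | {q8}.
State q7 belongs to the block {q6,q7,q10,q11}, which has 4 states.

4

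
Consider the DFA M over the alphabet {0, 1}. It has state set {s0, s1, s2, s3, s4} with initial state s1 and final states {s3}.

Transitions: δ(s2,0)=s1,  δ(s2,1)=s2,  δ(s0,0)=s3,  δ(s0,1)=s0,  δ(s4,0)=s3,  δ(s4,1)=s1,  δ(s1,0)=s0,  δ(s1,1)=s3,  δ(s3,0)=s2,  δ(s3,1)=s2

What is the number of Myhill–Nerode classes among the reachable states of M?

Reachable states from the start: {s0,s1,s2,s3}. Unreachable: {s4} — drop them.
Start with accepting vs non-accepting: {s3} | {s0,s1,s2}.
Split {s0,s1,s2} by δ(·,0) → {s1,s2} and {s0}.
Split {s1,s2} by δ(·,0) → {s1} and {s2}.
Stable partition: {s3} | {s1} | {s0} | {s2} — 4 equivalence classes.

4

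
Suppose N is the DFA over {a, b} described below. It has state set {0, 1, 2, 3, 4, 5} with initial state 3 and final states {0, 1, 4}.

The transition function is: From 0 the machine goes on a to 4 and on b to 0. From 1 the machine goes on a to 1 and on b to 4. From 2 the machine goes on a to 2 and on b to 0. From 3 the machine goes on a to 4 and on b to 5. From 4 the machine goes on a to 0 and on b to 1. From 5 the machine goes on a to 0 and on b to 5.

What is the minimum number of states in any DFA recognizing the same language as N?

2

Reachable states from the start: {0,1,3,4,5}. Unreachable: {2} — drop them.
Start with accepting vs non-accepting: {0,1,4} | {3,5}.
No further refinement is possible. Final partition (2 blocks): {0,1,4} | {3,5}.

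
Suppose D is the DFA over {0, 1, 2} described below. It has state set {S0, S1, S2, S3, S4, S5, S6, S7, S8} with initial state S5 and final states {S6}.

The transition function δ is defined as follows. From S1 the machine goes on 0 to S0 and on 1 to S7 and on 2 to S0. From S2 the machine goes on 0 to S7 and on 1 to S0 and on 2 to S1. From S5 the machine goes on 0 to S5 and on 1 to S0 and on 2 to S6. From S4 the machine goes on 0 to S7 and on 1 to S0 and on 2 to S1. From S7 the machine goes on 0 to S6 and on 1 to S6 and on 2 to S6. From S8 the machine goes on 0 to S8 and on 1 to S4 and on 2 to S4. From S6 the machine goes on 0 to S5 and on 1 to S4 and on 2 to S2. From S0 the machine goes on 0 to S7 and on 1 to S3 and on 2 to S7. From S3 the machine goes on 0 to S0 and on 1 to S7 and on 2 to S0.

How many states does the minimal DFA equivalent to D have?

States {S8} cannot be reached from the start state, so discard them.
Initial partition by acceptance: {S6} | {S0,S1,S2,S3,S4,S5,S7}.
Refine {S0,S1,S2,S3,S4,S5,S7} on symbol 0: members go to different blocks, giving {S0,S1,S2,S3,S4,S5} and {S7}.
Split {S0,S1,S2,S3,S4,S5} by δ(·,0) → {S0,S2,S4} and {S1,S3,S5}.
Split {S0,S2,S4} by δ(·,1) → {S2,S4} and {S0}.
Split {S1,S3,S5} by δ(·,0) → {S1,S3} and {S5}.
Stable partition: {S6} | {S2,S4} | {S7} | {S1,S3} | {S0} | {S5} — 6 equivalence classes.

6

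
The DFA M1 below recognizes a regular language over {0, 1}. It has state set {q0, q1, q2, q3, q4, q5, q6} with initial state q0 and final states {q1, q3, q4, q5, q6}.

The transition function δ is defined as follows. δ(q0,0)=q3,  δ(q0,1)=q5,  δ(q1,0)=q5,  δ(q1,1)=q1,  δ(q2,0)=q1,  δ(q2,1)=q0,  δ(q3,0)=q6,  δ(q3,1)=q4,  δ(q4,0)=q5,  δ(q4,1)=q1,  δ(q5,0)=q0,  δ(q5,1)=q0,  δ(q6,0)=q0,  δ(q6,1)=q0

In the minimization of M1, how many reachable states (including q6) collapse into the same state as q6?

States {q2} cannot be reached from the start state, so discard them.
P0 = {q1,q3,q4,q5,q6} | {q0}.
Refine {q1,q3,q4,q5,q6} on symbol 0: members go to different blocks, giving {q1,q3,q4} and {q5,q6}.
No further refinement is possible. Final partition (3 blocks): {q1,q3,q4} | {q0} | {q5,q6}.
The equivalence class containing q6 is {q5,q6}, of size 2.

2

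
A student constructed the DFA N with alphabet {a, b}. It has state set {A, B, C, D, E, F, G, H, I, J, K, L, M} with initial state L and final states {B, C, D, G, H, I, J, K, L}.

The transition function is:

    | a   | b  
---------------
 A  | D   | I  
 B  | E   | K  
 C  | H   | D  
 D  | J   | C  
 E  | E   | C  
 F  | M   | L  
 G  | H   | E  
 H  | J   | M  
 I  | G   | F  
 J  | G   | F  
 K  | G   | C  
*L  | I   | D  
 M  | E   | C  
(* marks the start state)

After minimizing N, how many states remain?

3

Reachable states from the start: {C,D,E,F,G,H,I,J,L,M}. Unreachable: {A,B,K} — drop them.
Initial partition by acceptance: {C,D,G,H,I,J,L} | {E,F,M}.
Split {C,D,G,H,I,J,L} by δ(·,b) → {G,H,I,J} and {C,D,L}.
Stable partition: {G,H,I,J} | {E,F,M} | {C,D,L} — 3 equivalence classes.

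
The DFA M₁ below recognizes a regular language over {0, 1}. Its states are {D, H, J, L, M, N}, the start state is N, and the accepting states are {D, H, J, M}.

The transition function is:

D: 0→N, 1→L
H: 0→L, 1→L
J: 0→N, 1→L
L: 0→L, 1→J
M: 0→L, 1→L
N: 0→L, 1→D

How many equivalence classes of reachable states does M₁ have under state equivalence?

First remove the unreachable states {H,M}; 4 states remain.
Initial partition by acceptance: {D,J} | {L,N}.
The partition is now stable with 2 blocks: {D,J} | {L,N}.

2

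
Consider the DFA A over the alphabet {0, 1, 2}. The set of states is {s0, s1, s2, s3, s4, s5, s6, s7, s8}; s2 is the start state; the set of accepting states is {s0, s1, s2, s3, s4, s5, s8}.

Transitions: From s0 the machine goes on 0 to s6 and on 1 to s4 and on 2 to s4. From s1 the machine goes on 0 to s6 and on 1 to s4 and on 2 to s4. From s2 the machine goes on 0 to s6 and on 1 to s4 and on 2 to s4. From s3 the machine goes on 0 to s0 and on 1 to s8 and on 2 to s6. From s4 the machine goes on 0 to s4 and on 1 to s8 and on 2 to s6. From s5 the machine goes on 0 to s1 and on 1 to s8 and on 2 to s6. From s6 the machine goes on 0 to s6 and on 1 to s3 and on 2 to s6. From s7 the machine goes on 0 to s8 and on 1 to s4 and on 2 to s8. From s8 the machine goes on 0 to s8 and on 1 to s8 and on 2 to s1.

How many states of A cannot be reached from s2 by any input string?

2

BFS from s2 reaches {s0, s1, s2, s3, s4, s6, s8}; the 2 state(s) s5, s7 are never visited.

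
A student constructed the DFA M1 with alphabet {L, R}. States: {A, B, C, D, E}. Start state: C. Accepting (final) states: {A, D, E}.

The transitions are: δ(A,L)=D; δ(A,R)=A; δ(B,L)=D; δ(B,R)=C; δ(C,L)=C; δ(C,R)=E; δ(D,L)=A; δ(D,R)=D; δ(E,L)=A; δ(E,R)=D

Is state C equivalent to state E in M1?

No

First remove the unreachable states {B}; 4 states remain.
Start with accepting vs non-accepting: {A,D,E} | {C}.
Stable partition: {A,D,E} | {C} — 2 equivalence classes.
C and E end up in different blocks, so they are distinguishable. For instance, the string 'ε' is accepted from only E.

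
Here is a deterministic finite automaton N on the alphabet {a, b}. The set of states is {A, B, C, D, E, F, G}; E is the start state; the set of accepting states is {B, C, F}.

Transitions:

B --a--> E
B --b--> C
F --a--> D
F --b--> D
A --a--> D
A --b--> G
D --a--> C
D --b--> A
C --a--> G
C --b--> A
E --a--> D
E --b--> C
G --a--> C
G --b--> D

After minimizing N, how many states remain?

States {B,F} cannot be reached from the start state, so discard them.
Start with accepting vs non-accepting: {C} | {A,D,E,G}.
On input a, block {A,D,E,G} splits into {A,E} and {D,G}.
Split {A,E} by δ(·,b) → {A} and {E}.
On input b, block {D,G} splits into {D} and {G}.
No further refinement is possible. Final partition (5 blocks): {C} | {A} | {D} | {E} | {G}.

5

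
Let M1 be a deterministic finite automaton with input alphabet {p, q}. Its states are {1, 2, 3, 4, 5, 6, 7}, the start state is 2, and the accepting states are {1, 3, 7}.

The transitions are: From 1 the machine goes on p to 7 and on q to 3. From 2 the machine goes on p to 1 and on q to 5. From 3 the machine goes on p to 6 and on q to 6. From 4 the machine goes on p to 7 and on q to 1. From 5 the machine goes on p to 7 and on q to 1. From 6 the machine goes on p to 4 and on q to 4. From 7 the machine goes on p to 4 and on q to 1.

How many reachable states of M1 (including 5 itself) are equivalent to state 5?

Every state is reachable, so we keep all 7.
Start with accepting vs non-accepting: {1,3,7} | {2,4,5,6}.
On input p, block {1,3,7} splits into {3,7} and {1}.
Split {3,7} by δ(·,q) → {3} and {7}.
On input p, block {2,4,5,6} splits into {4,5} and {2} and {6}.
Stable partition: {3} | {4,5} | {1} | {7} | {2} | {6} — 6 equivalence classes.
State 5 belongs to the block {4,5}, which has 2 states.

2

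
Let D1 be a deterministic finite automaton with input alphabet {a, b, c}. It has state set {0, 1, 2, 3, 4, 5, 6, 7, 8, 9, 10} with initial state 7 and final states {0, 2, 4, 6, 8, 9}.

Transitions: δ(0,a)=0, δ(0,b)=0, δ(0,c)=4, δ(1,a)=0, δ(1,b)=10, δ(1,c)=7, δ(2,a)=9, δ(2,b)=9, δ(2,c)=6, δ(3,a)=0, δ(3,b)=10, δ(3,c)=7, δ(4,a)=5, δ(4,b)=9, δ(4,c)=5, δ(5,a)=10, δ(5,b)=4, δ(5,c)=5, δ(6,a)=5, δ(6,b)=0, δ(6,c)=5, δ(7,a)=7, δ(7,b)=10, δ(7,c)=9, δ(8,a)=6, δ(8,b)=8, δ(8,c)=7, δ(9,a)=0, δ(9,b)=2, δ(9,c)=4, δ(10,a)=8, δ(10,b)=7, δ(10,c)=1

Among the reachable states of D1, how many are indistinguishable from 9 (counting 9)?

3

States {3} cannot be reached from the start state, so discard them.
Initial partition by acceptance: {0,2,4,6,8,9} | {1,5,7,10}.
Split {0,2,4,6,8,9} by δ(·,a) → {0,2,8,9} and {4,6}.
On input a, block {0,2,8,9} splits into {0,2,9} and {8}.
On input a, block {1,5,7,10} splits into {5,7} and {1} and {10}.
Refine {5,7} on symbol a: members go to different blocks, giving {5} and {7}.
Stable partition: {0,2,9} | {5} | {4,6} | {8} | {1} | {10} | {7} — 7 equivalence classes.
The equivalence class containing 9 is {0,2,9}, of size 3.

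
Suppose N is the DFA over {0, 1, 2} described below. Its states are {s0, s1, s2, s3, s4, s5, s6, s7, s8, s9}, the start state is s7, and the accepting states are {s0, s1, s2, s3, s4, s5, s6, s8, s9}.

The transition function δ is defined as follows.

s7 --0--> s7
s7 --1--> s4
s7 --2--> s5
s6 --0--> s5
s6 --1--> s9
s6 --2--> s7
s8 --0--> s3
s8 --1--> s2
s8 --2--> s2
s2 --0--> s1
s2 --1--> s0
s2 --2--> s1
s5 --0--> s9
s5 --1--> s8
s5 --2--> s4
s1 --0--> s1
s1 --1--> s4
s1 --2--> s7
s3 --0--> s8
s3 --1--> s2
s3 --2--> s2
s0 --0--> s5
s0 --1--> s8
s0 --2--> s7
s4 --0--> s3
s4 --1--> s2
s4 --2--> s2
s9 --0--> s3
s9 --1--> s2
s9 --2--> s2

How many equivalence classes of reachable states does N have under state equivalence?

States {s6} cannot be reached from the start state, so discard them.
P0 = {s0,s1,s2,s3,s4,s5,s8,s9} | {s7}.
On input 2, block {s0,s1,s2,s3,s4,s5,s8,s9} splits into {s2,s3,s4,s5,s8,s9} and {s0,s1}.
Split {s2,s3,s4,s5,s8,s9} by δ(·,0) → {s3,s4,s5,s8,s9} and {s2}.
Refine {s3,s4,s5,s8,s9} on symbol 1: members go to different blocks, giving {s3,s4,s8,s9} and {s5}.
On input 0, block {s0,s1} splits into {s0} and {s1}.
Stable partition: {s3,s4,s8,s9} | {s7} | {s0} | {s2} | {s5} | {s1} — 6 equivalence classes.

6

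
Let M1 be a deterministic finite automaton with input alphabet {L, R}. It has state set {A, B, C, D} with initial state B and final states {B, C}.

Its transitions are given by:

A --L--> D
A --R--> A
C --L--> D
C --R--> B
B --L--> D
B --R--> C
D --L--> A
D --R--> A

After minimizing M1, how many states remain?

2

All states are reachable from the start state.
Initial partition by acceptance: {B,C} | {A,D}.
The partition is now stable with 2 blocks: {B,C} | {A,D}.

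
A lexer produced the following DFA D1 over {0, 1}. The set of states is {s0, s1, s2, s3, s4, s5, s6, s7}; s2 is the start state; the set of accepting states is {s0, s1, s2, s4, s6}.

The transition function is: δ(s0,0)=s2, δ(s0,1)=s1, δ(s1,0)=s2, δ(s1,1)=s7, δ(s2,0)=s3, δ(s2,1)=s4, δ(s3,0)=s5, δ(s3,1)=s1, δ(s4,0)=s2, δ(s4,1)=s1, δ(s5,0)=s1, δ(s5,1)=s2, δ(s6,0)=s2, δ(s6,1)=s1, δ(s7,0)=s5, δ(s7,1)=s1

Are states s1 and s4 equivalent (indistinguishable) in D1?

First remove the unreachable states {s0,s6}; 6 states remain.
P0 = {s1,s2,s4} | {s3,s5,s7}.
Split {s1,s2,s4} by δ(·,0) → {s1,s4} and {s2}.
Split {s1,s4} by δ(·,1) → {s1} and {s4}.
On input 0, block {s3,s5,s7} splits into {s3,s7} and {s5}.
No further refinement is possible. Final partition (5 blocks): {s1} | {s3,s7} | {s2} | {s4} | {s5}.
s1 and s4 end up in different blocks, so they are distinguishable. For instance, the string '1' is accepted from only s4.

No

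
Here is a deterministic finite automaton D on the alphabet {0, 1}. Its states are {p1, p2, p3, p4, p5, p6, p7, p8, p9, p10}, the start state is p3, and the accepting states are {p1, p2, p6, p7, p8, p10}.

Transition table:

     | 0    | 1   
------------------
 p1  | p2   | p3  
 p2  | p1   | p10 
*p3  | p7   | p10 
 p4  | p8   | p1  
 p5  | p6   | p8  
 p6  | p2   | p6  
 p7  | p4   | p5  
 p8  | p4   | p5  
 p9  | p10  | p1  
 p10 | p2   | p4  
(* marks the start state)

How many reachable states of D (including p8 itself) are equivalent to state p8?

2

First remove the unreachable states {p9}; 9 states remain.
P0 = {p1,p2,p6,p7,p8,p10} | {p3,p4,p5}.
Split {p1,p2,p6,p7,p8,p10} by δ(·,0) → {p1,p2,p6,p10} and {p7,p8}.
Split {p1,p2,p6,p10} by δ(·,1) → {p1,p10} and {p2,p6}.
Split {p3,p4,p5} by δ(·,0) → {p3,p4} and {p5}.
On input 0, block {p2,p6} splits into {p2} and {p6}.
Stable partition: {p1,p10} | {p3,p4} | {p7,p8} | {p2} | {p5} | {p6} — 6 equivalence classes.
State p8 belongs to the block {p7,p8}, which has 2 states.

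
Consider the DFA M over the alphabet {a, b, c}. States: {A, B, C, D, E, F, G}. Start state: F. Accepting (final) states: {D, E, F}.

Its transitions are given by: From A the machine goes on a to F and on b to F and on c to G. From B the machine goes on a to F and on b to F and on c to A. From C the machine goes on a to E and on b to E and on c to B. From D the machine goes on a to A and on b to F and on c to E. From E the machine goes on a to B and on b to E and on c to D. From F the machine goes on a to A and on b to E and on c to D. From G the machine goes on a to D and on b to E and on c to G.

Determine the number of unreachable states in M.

Starting at F and following transitions, the reachable set is {A, B, D, E, F, G}. That leaves C unreachable — 1 in total.

1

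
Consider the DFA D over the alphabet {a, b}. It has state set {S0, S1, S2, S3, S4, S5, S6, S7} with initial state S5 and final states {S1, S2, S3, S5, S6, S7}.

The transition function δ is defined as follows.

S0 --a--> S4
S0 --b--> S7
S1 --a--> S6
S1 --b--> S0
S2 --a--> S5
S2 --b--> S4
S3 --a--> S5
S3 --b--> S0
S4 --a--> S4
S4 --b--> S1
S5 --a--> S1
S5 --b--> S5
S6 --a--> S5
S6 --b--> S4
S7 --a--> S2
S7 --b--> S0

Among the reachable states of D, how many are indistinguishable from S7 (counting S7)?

2

Reachable states from the start: {S0,S1,S2,S4,S5,S6,S7}. Unreachable: {S3} — drop them.
Initial partition by acceptance: {S1,S2,S5,S6,S7} | {S0,S4}.
Refine {S1,S2,S5,S6,S7} on symbol b: members go to different blocks, giving {S1,S2,S6,S7} and {S5}.
Split {S1,S2,S6,S7} by δ(·,a) → {S1,S7} and {S2,S6}.
No further refinement is possible. Final partition (4 blocks): {S1,S7} | {S0,S4} | {S5} | {S2,S6}.
The equivalence class containing S7 is {S1,S7}, of size 2.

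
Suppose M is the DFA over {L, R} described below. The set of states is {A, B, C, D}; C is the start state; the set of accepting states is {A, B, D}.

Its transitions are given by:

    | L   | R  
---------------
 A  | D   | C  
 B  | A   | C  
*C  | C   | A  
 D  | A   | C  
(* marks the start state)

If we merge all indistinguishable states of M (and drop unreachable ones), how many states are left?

2

Reachable states from the start: {A,C,D}. Unreachable: {B} — drop them.
Initial partition by acceptance: {A,D} | {C}.
No further refinement is possible. Final partition (2 blocks): {A,D} | {C}.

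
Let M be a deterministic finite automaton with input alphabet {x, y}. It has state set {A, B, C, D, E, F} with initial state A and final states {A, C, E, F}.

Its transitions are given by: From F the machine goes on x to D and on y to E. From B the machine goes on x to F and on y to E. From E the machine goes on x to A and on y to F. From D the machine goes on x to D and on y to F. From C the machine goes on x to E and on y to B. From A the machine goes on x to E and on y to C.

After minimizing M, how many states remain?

Every state is reachable, so we keep all 6.
Initial partition by acceptance: {A,C,E,F} | {B,D}.
Refine {A,C,E,F} on symbol x: members go to different blocks, giving {A,C,E} and {F}.
Refine {A,C,E} on symbol y: members go to different blocks, giving {A} and {C} and {E}.
Refine {B,D} on symbol x: members go to different blocks, giving {B} and {D}.
Stable partition: {A} | {B} | {F} | {C} | {E} | {D} — 6 equivalence classes.

6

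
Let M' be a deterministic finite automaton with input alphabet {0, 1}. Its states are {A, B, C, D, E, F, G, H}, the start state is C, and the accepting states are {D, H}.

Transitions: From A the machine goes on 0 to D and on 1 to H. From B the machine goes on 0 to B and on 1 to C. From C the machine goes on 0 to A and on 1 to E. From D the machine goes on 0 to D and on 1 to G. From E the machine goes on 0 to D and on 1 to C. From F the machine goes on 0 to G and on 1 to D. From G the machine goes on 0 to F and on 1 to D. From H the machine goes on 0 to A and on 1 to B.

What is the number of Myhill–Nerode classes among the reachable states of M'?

All states are reachable from the start state.
Start with accepting vs non-accepting: {D,H} | {A,B,C,E,F,G}.
Refine {D,H} on symbol 0: members go to different blocks, giving {D} and {H}.
Refine {A,B,C,E,F,G} on symbol 0: members go to different blocks, giving {B,C,F,G} and {A,E}.
Refine {B,C,F,G} on symbol 0: members go to different blocks, giving {B,F,G} and {C}.
On input 1, block {B,F,G} splits into {F,G} and {B}.
Refine {A,E} on symbol 1: members go to different blocks, giving {A} and {E}.
Stable partition: {D} | {F,G} | {H} | {A} | {C} | {B} | {E} — 7 equivalence classes.

7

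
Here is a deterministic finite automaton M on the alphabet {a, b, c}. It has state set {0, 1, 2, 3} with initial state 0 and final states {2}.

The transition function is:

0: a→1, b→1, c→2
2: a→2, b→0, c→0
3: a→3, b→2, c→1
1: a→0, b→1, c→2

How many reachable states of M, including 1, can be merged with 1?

2

States {3} cannot be reached from the start state, so discard them.
Start with accepting vs non-accepting: {2} | {0,1}.
The partition is now stable with 2 blocks: {2} | {0,1}.
State 1 belongs to the block {0,1}, which has 2 states.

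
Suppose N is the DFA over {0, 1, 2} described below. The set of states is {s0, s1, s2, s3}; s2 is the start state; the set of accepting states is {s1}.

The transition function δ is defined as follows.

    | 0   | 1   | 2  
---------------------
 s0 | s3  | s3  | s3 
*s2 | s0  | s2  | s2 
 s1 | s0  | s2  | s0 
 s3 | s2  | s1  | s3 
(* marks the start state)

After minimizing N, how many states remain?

4

All states are reachable from the start state.
Initial partition by acceptance: {s1} | {s0,s2,s3}.
On input 1, block {s0,s2,s3} splits into {s0,s2} and {s3}.
Split {s0,s2} by δ(·,0) → {s0} and {s2}.
Stable partition: {s1} | {s0} | {s3} | {s2} — 4 equivalence classes.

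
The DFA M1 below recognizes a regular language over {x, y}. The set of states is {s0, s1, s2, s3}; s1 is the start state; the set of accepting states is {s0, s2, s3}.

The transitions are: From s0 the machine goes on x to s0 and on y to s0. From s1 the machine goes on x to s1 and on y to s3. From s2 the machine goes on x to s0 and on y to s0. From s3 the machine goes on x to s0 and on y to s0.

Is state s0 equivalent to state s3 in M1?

States {s2} cannot be reached from the start state, so discard them.
Start with accepting vs non-accepting: {s0,s3} | {s1}.
Stable partition: {s0,s3} | {s1} — 2 equivalence classes.
s0 and s3 lie in the same block of the stable partition, so they are equivalent — no string distinguishes them.

Yes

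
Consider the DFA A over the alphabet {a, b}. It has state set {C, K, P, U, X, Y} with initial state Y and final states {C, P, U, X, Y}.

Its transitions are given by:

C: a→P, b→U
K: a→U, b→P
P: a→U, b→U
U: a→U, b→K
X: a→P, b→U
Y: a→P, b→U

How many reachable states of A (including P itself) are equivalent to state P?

1

States {C,X} cannot be reached from the start state, so discard them.
P0 = {P,U,Y} | {K}.
On input b, block {P,U,Y} splits into {P,Y} and {U}.
Refine {P,Y} on symbol a: members go to different blocks, giving {Y} and {P}.
The partition is now stable with 4 blocks: {Y} | {K} | {U} | {P}.
State P belongs to the block {P}, which has 1 states.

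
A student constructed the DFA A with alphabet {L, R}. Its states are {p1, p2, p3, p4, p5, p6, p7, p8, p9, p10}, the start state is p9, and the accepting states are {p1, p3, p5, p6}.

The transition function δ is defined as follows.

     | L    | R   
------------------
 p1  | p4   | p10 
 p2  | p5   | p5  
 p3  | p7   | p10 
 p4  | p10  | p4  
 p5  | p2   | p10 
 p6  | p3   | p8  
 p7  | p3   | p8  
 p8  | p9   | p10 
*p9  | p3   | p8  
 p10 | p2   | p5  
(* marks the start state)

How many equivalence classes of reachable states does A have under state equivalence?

6

First remove the unreachable states {p1,p4,p6}; 7 states remain.
Initial partition by acceptance: {p3,p5} | {p2,p7,p8,p9,p10}.
Split {p2,p7,p8,p9,p10} by δ(·,L) → {p2,p7,p9} and {p8,p10}.
Refine {p2,p7,p9} on symbol R: members go to different blocks, giving {p7,p9} and {p2}.
On input L, block {p3,p5} splits into {p3} and {p5}.
Refine {p8,p10} on symbol L: members go to different blocks, giving {p8} and {p10}.
Stable partition: {p3} | {p7,p9} | {p8} | {p2} | {p5} | {p10} — 6 equivalence classes.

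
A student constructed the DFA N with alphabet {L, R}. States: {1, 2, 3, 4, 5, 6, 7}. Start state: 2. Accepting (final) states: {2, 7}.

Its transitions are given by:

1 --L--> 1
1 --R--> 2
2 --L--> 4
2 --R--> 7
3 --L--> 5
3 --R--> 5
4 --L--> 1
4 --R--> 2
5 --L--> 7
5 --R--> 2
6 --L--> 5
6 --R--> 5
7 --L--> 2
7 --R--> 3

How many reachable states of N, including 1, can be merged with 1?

Reachable states from the start: {1,2,3,4,5,7}. Unreachable: {6} — drop them.
P0 = {2,7} | {1,3,4,5}.
On input L, block {2,7} splits into {2} and {7}.
On input L, block {1,3,4,5} splits into {1,3,4} and {5}.
On input L, block {1,3,4} splits into {1,4} and {3}.
The partition is now stable with 5 blocks: {2} | {1,4} | {7} | {5} | {3}.
The equivalence class containing 1 is {1,4}, of size 2.

2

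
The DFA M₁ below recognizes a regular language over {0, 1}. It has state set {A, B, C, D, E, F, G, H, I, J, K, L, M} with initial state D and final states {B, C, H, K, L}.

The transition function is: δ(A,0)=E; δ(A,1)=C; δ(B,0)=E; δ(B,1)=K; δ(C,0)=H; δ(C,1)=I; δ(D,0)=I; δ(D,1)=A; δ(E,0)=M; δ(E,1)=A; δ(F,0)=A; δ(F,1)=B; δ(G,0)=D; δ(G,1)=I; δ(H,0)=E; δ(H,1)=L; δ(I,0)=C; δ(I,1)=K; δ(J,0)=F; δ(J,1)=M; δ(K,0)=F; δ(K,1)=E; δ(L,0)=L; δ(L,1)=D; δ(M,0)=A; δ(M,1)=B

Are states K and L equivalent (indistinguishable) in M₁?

Reachable states from the start: {A,B,C,D,E,F,H,I,K,L,M}. Unreachable: {G,J} — drop them.
Start with accepting vs non-accepting: {B,C,H,K,L} | {A,D,E,F,I,M}.
On input 0, block {B,C,H,K,L} splits into {B,H,K} and {C,L}.
Refine {B,H,K} on symbol 1: members go to different blocks, giving {B} and {H} and {K}.
On input 0, block {A,D,E,F,I,M} splits into {A,D,E,F,M} and {I}.
Refine {A,D,E,F,M} on symbol 0: members go to different blocks, giving {A,E,F,M} and {D}.
Split {A,E,F,M} by δ(·,1) → {F,M} and {A} and {E}.
Refine {C,L} on symbol 0: members go to different blocks, giving {C} and {L}.
No further refinement is possible. Final partition (10 blocks): {B} | {F,M} | {C} | {H} | {K} | {I} | {D} | {A} | {E} | {L}.
K and L end up in different blocks, so they are distinguishable. For instance, the string '0' is accepted from only L.

No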